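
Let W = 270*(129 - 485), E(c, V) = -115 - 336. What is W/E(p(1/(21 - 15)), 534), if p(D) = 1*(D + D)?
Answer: 96120/451 ≈ 213.13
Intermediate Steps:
p(D) = 2*D (p(D) = 1*(2*D) = 2*D)
E(c, V) = -451
W = -96120 (W = 270*(-356) = -96120)
W/E(p(1/(21 - 15)), 534) = -96120/(-451) = -96120*(-1/451) = 96120/451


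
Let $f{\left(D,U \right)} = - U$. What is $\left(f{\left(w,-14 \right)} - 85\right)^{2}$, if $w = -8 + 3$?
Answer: $5041$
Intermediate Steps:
$w = -5$
$\left(f{\left(w,-14 \right)} - 85\right)^{2} = \left(\left(-1\right) \left(-14\right) - 85\right)^{2} = \left(14 - 85\right)^{2} = \left(-71\right)^{2} = 5041$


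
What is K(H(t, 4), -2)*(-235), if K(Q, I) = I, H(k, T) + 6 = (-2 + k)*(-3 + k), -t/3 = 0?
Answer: 470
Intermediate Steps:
t = 0 (t = -3*0 = 0)
H(k, T) = -6 + (-3 + k)*(-2 + k) (H(k, T) = -6 + (-2 + k)*(-3 + k) = -6 + (-3 + k)*(-2 + k))
K(H(t, 4), -2)*(-235) = -2*(-235) = 470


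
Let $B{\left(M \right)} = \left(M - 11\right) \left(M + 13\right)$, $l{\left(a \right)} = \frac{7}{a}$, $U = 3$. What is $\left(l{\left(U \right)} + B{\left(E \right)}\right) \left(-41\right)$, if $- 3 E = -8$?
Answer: $\frac{47314}{9} \approx 5257.1$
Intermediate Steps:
$E = \frac{8}{3}$ ($E = \left(- \frac{1}{3}\right) \left(-8\right) = \frac{8}{3} \approx 2.6667$)
$B{\left(M \right)} = \left(-11 + M\right) \left(13 + M\right)$
$\left(l{\left(U \right)} + B{\left(E \right)}\right) \left(-41\right) = \left(\frac{7}{3} + \left(-143 + \left(\frac{8}{3}\right)^{2} + 2 \cdot \frac{8}{3}\right)\right) \left(-41\right) = \left(7 \cdot \frac{1}{3} + \left(-143 + \frac{64}{9} + \frac{16}{3}\right)\right) \left(-41\right) = \left(\frac{7}{3} - \frac{1175}{9}\right) \left(-41\right) = \left(- \frac{1154}{9}\right) \left(-41\right) = \frac{47314}{9}$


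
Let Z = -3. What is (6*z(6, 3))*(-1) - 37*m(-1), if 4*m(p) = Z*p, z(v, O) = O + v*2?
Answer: -471/4 ≈ -117.75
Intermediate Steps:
z(v, O) = O + 2*v
m(p) = -3*p/4 (m(p) = (-3*p)/4 = -3*p/4)
(6*z(6, 3))*(-1) - 37*m(-1) = (6*(3 + 2*6))*(-1) - (-111)*(-1)/4 = (6*(3 + 12))*(-1) - 37*3/4 = (6*15)*(-1) - 111/4 = 90*(-1) - 111/4 = -90 - 111/4 = -471/4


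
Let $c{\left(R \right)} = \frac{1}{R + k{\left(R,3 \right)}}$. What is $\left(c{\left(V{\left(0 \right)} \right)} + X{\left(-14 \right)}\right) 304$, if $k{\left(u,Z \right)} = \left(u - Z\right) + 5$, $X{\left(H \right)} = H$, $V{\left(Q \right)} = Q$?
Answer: $-4104$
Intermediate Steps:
$k{\left(u,Z \right)} = 5 + u - Z$
$c{\left(R \right)} = \frac{1}{2 + 2 R}$ ($c{\left(R \right)} = \frac{1}{R + \left(5 + R - 3\right)} = \frac{1}{R + \left(2 + R\right)} = \frac{1}{2 + 2 R}$)
$\left(c{\left(V{\left(0 \right)} \right)} + X{\left(-14 \right)}\right) 304 = \left(\frac{1}{2 \left(1 + 0\right)} - 14\right) 304 = \left(\frac{1}{2 \cdot 1} - 14\right) 304 = \left(\frac{1}{2} \cdot 1 - 14\right) 304 = \left(\frac{1}{2} - 14\right) 304 = \left(- \frac{27}{2}\right) 304 = -4104$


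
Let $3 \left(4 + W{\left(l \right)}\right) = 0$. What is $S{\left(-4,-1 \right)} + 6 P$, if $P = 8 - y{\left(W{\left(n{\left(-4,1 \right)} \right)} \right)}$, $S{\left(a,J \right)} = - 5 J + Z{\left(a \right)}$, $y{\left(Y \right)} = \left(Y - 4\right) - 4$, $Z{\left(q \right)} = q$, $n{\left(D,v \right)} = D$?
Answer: $121$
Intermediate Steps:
$W{\left(l \right)} = -4$ ($W{\left(l \right)} = -4 + \frac{1}{3} \cdot 0 = -4 + 0 = -4$)
$y{\left(Y \right)} = -8 + Y$ ($y{\left(Y \right)} = \left(-4 + Y\right) - 4 = -8 + Y$)
$S{\left(a,J \right)} = a - 5 J$ ($S{\left(a,J \right)} = - 5 J + a = a - 5 J$)
$P = 20$ ($P = 8 - \left(-8 - 4\right) = 8 - -12 = 8 + 12 = 20$)
$S{\left(-4,-1 \right)} + 6 P = \left(-4 - -5\right) + 6 \cdot 20 = \left(-4 + 5\right) + 120 = 1 + 120 = 121$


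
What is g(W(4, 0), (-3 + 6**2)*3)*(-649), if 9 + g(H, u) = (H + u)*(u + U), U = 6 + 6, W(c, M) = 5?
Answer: -7486215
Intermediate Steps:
U = 12
g(H, u) = -9 + (12 + u)*(H + u) (g(H, u) = -9 + (H + u)*(u + 12) = -9 + (H + u)*(12 + u) = -9 + (12 + u)*(H + u))
g(W(4, 0), (-3 + 6**2)*3)*(-649) = (-9 + ((-3 + 6**2)*3)**2 + 12*5 + 12*((-3 + 6**2)*3) + 5*((-3 + 6**2)*3))*(-649) = (-9 + ((-3 + 36)*3)**2 + 60 + 12*((-3 + 36)*3) + 5*((-3 + 36)*3))*(-649) = (-9 + (33*3)**2 + 60 + 12*(33*3) + 5*(33*3))*(-649) = (-9 + 99**2 + 60 + 12*99 + 5*99)*(-649) = (-9 + 9801 + 60 + 1188 + 495)*(-649) = 11535*(-649) = -7486215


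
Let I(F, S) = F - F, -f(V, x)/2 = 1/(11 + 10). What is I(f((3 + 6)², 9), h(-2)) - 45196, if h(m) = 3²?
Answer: -45196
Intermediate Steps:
f(V, x) = -2/21 (f(V, x) = -2/(11 + 10) = -2/21)
h(m) = 9
I(F, S) = 0
I(f((3 + 6)², 9), h(-2)) - 45196 = 0 - 45196 = -45196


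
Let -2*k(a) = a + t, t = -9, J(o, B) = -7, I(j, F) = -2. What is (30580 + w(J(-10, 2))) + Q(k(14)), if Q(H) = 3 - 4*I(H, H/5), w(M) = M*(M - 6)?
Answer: 30682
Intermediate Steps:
w(M) = M*(-6 + M)
k(a) = 9/2 - a/2 (k(a) = -(a - 9)/2 = -(-9 + a)/2 = 9/2 - a/2)
Q(H) = 11 (Q(H) = 3 - 4*(-2) = 3 + 8 = 11)
(30580 + w(J(-10, 2))) + Q(k(14)) = (30580 - 7*(-6 - 7)) + 11 = (30580 - 7*(-13)) + 11 = (30580 + 91) + 11 = 30671 + 11 = 30682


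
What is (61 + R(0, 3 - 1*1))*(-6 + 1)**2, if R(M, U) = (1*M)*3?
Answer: 1525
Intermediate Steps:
R(M, U) = 3*M (R(M, U) = M*3 = 3*M)
(61 + R(0, 3 - 1*1))*(-6 + 1)**2 = (61 + 3*0)*(-6 + 1)**2 = (61 + 0)*(-5)**2 = 61*25 = 1525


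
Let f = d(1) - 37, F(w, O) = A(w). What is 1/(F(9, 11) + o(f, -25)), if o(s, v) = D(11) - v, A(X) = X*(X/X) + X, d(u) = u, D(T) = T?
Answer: 1/54 ≈ 0.018519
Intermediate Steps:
A(X) = 2*X (A(X) = X*1 + X = X + X = 2*X)
F(w, O) = 2*w
f = -36 (f = 1 - 37 = -36)
o(s, v) = 11 - v
1/(F(9, 11) + o(f, -25)) = 1/(2*9 + (11 - 1*(-25))) = 1/(18 + (11 + 25)) = 1/(18 + 36) = 1/54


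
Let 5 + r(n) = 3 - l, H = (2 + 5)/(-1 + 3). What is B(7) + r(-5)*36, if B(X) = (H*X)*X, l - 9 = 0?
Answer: -449/2 ≈ -224.50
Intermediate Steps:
l = 9 (l = 9 + 0 = 9)
H = 7/2 ≈ 3.5000
r(n) = -11 (r(n) = -5 + (3 - 1*9) = -5 + (3 - 9) = -5 - 6 = -11)
B(X) = 7*X²/2 (B(X) = (7*X/2)*X = 7*X²/2)
B(7) + r(-5)*36 = (7/2)*7² - 11*36 = (7/2)*49 - 396 = 343/2 - 396 = -449/2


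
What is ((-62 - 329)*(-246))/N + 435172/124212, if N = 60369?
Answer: 3184862825/624879519 ≈ 5.0968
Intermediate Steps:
((-62 - 329)*(-246))/N + 435172/124212 = ((-62 - 329)*(-246))/60369 + 435172/124212 = -391*(-246)*(1/60369) + 435172*(1/124212) = 96186*(1/60369) + 108793/31053 = 32062/20123 + 108793/31053 = 3184862825/624879519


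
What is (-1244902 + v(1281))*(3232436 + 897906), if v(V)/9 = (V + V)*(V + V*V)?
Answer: 156397758808747828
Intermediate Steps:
v(V) = 18*V*(V + V**2) (v(V) = 9*((V + V)*(V + V*V)) = 9*((2*V)*(V + V**2)) = 9*(2*V*(V + V**2)) = 18*V*(V + V**2))
(-1244902 + v(1281))*(3232436 + 897906) = (-1244902 + 18*1281**2*(1 + 1281))*(3232436 + 897906) = (-1244902 + 18*1640961*1282)*4130342 = (-1244902 + 37866816036)*4130342 = 37865571134*4130342 = 156397758808747828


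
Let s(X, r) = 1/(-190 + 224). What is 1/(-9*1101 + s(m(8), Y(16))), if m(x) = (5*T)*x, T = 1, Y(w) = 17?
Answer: -34/336905 ≈ -0.00010092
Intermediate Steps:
m(x) = 5*x (m(x) = (5*1)*x = 5*x)
s(X, r) = 1/34
1/(-9*1101 + s(m(8), Y(16))) = 1/(-9*1101 + 1/34) = 1/(-9909 + 1/34) = 1/(-336905/34) = -34/336905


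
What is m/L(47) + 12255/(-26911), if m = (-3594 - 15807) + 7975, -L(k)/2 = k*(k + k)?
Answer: 99599953/118892798 ≈ 0.83773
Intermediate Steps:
L(k) = -4*k² (L(k) = -2*k*(k + k) = -2*k*2*k = -4*k²)
m = -11426 (m = -19401 + 7975 = -11426)
m/L(47) + 12255/(-26911) = -11426/((-4*47²)) + 12255/(-26911) = -11426/((-4*2209)) + 12255*(-1/26911) = -11426/(-8836) - 12255/26911 = -11426*(-1/8836) - 12255/26911 = 5713/4418 - 12255/26911 = 99599953/118892798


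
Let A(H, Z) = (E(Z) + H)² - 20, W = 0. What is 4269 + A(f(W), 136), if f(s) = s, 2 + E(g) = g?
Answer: 22205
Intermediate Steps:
E(g) = -2 + g
A(H, Z) = -20 + (-2 + H + Z)² (A(H, Z) = ((-2 + Z) + H)² - 20 = (-2 + H + Z)² - 20 = -20 + (-2 + H + Z)²)
4269 + A(f(W), 136) = 4269 + (-20 + (-2 + 0 + 136)²) = 4269 + (-20 + 134²) = 4269 + (-20 + 17956) = 4269 + 17936 = 22205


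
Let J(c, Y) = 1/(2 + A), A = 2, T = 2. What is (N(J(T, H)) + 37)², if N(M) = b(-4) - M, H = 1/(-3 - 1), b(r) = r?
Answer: 17161/16 ≈ 1072.6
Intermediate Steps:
H = -¼ (H = 1/(-4) = -¼ ≈ -0.25000)
J(c, Y) = ¼ (J(c, Y) = 1/(2 + 2) = 1/4 = ¼)
N(M) = -4 - M
(N(J(T, H)) + 37)² = ((-4 - 1*¼) + 37)² = ((-4 - ¼) + 37)² = (-17/4 + 37)² = (131/4)² = 17161/16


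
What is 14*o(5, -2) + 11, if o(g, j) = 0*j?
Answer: 11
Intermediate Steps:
o(g, j) = 0
14*o(5, -2) + 11 = 14*0 + 11 = 0 + 11 = 11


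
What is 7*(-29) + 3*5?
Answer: -188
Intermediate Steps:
7*(-29) + 3*5 = -203 + 15 = -188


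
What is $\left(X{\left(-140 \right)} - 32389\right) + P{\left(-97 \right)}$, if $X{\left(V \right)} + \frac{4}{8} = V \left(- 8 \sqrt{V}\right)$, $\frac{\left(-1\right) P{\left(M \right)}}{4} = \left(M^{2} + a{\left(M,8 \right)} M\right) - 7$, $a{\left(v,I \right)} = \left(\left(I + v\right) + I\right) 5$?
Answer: $- \frac{454275}{2} + 2240 i \sqrt{35} \approx -2.2714 \cdot 10^{5} + 13252.0 i$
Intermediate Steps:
$a{\left(v,I \right)} = 5 v + 10 I$ ($a{\left(v,I \right)} = \left(v + 2 I\right) 5 = 5 v + 10 I$)
$P{\left(M \right)} = 28 - 4 M^{2} - 4 M \left(80 + 5 M\right)$ ($P{\left(M \right)} = - 4 \left(\left(M^{2} + \left(5 M + 10 \cdot 8\right) M\right) - 7\right) = - 4 \left(\left(M^{2} + \left(5 M + 80\right) M\right) - 7\right) = - 4 \left(\left(M^{2} + \left(80 + 5 M\right) M\right) - 7\right) = - 4 \left(\left(M^{2} + M \left(80 + 5 M\right)\right) - 7\right) = - 4 \left(-7 + M^{2} + M \left(80 + 5 M\right)\right) = 28 - 4 M^{2} - 4 M \left(80 + 5 M\right)$)
$X{\left(V \right)} = - \frac{1}{2} - 8 V^{\frac{3}{2}}$ ($X{\left(V \right)} = - \frac{1}{2} + V \left(- 8 \sqrt{V}\right) = - \frac{1}{2} - 8 V^{\frac{3}{2}}$)
$\left(X{\left(-140 \right)} - 32389\right) + P{\left(-97 \right)} = \left(\left(- \frac{1}{2} - 8 \left(-140\right)^{\frac{3}{2}}\right) - 32389\right) - \left(-31068 + 225816\right) = \left(\left(- \frac{1}{2} - 8 \left(- 280 i \sqrt{35}\right)\right) - 32389\right) + \left(28 + 31040 - 225816\right) = \left(\left(- \frac{1}{2} + 2240 i \sqrt{35}\right) - 32389\right) + \left(28 + 31040 - 225816\right) = \left(- \frac{64779}{2} + 2240 i \sqrt{35}\right) - 194748 = - \frac{454275}{2} + 2240 i \sqrt{35}$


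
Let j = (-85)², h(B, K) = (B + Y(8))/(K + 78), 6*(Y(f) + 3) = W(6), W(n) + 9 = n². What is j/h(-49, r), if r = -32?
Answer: -132940/19 ≈ -6996.8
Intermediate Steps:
W(n) = -9 + n²
Y(f) = 3/2 (Y(f) = -3 + (-9 + 6²)/6 = -3 + (-9 + 36)/6 = -3 + (⅙)*27 = -3 + 9/2 = 3/2)
h(B, K) = (3/2 + B)/(78 + K) (h(B, K) = (B + 3/2)/(K + 78) = (3/2 + B)/(78 + K))
j = 7225
j/h(-49, r) = 7225/(((3/2 - 49)/(78 - 32))) = 7225/((-95/2/46)) = 7225/(((1/46)*(-95/2))) = 7225/(-95/92) = 7225*(-92/95) = -132940/19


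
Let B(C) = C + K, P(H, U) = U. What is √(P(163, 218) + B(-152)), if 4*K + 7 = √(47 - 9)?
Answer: √(257 + √38)/2 ≈ 8.1112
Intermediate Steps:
K = -7/4 + √38/4 (K = -7/4 + √(47 - 9)/4 = -7/4 + √38/4 ≈ -0.20890)
B(C) = -7/4 + C + √38/4 (B(C) = C + (-7/4 + √38/4) = -7/4 + C + √38/4)
√(P(163, 218) + B(-152)) = √(218 + (-7/4 - 152 + √38/4)) = √(218 + (-615/4 + √38/4)) = √(257/4 + √38/4)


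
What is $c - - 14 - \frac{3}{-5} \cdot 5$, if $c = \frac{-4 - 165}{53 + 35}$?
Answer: $\frac{3527}{88} \approx 40.08$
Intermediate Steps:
$c = - \frac{169}{88} \approx -1.9205$
$c - - 14 - \frac{3}{-5} \cdot 5 = - \frac{169}{88} - - 14 - \frac{3}{-5} \cdot 5 = - \frac{169}{88} - - 14 \left(-3\right) \left(- \frac{1}{5}\right) 5 = - \frac{169}{88} - - 14 \cdot \frac{3}{5} \cdot 5 = - \frac{169}{88} - \left(-14\right) 3 = - \frac{169}{88} - -42 = - \frac{169}{88} + 42 = \frac{3527}{88}$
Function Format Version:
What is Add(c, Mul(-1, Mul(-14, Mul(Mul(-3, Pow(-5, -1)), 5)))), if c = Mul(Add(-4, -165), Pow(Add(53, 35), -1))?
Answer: Rational(3527, 88) ≈ 40.080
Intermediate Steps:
c = Rational(-169, 88) (c = Mul(-169, Pow(88, -1)) = Mul(-169, Rational(1, 88)) = Rational(-169, 88) ≈ -1.9205)
Add(c, Mul(-1, Mul(-14, Mul(Mul(-3, Pow(-5, -1)), 5)))) = Add(Rational(-169, 88), Mul(-1, Mul(-14, Mul(Mul(-3, Pow(-5, -1)), 5)))) = Add(Rational(-169, 88), Mul(-1, Mul(-14, Mul(Mul(-3, Rational(-1, 5)), 5)))) = Add(Rational(-169, 88), Mul(-1, Mul(-14, Mul(Rational(3, 5), 5)))) = Add(Rational(-169, 88), Mul(-1, Mul(-14, 3))) = Add(Rational(-169, 88), Mul(-1, -42)) = Add(Rational(-169, 88), 42) = Rational(3527, 88)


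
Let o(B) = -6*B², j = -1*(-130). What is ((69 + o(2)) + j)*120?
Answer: 21000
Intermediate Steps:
j = 130
((69 + o(2)) + j)*120 = ((69 - 6*2²) + 130)*120 = ((69 - 6*4) + 130)*120 = ((69 - 24) + 130)*120 = (45 + 130)*120 = 175*120 = 21000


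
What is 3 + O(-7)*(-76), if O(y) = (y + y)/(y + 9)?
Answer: 535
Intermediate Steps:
O(y) = 2*y/(9 + y) (O(y) = (2*y)/(9 + y) = 2*y/(9 + y))
3 + O(-7)*(-76) = 3 + (2*(-7)/(9 - 7))*(-76) = 3 + (2*(-7)/2)*(-76) = 3 + (2*(-7)*(½))*(-76) = 3 - 7*(-76) = 3 + 532 = 535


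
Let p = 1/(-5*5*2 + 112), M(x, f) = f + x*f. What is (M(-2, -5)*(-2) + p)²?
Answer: 383161/3844 ≈ 99.678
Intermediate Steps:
M(x, f) = f + f*x
p = 1/62 (p = 1/(-25*2 + 112) = 1/(-50 + 112) = 1/62 ≈ 0.016129)
(M(-2, -5)*(-2) + p)² = (-5*(1 - 2)*(-2) + 1/62)² = (-5*(-1)*(-2) + 1/62)² = (5*(-2) + 1/62)² = (-10 + 1/62)² = (-619/62)² = 383161/3844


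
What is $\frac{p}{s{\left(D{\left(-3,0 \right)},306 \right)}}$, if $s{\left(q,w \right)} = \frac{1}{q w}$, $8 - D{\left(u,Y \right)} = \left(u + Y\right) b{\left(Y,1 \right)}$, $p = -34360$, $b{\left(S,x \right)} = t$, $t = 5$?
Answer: $-241825680$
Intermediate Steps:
$b{\left(S,x \right)} = 5$
$D{\left(u,Y \right)} = 8 - 5 Y - 5 u$ ($D{\left(u,Y \right)} = 8 - \left(u + Y\right) 5 = 8 - \left(Y + u\right) 5 = 8 - \left(5 Y + 5 u\right) = 8 - 5 Y - 5 u$)
$s{\left(q,w \right)} = \frac{1}{q w}$
$\frac{p}{s{\left(D{\left(-3,0 \right)},306 \right)}} = - \frac{34360}{\frac{1}{8 - 0 - -15} \cdot \frac{1}{306}} = - \frac{34360}{\frac{1}{8 + 0 + 15} \cdot \frac{1}{306}} = - \frac{34360}{\frac{1}{23} \cdot \frac{1}{306}} = - 34360 \frac{1}{\frac{1}{7038}} = \left(-34360\right) 7038 = -241825680$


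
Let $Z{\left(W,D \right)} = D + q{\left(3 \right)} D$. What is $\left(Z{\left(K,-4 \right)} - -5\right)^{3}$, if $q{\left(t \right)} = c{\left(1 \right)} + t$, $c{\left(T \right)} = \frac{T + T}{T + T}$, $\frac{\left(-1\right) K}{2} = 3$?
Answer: $-3375$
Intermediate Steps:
$K = -6$ ($K = \left(-2\right) 3 = -6$)
$c{\left(T \right)} = 1$ ($c{\left(T \right)} = \frac{2 T}{2 T} = 2 T \frac{1}{2 T} = 1$)
$q{\left(t \right)} = 1 + t$
$Z{\left(W,D \right)} = 5 D$ ($Z{\left(W,D \right)} = D + \left(1 + 3\right) D = D + 4 D = 5 D$)
$\left(Z{\left(K,-4 \right)} - -5\right)^{3} = \left(5 \left(-4\right) - -5\right)^{3} = \left(-20 + 5\right)^{3} = \left(-15\right)^{3} = -3375$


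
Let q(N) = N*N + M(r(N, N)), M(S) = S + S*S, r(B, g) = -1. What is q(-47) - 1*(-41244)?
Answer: 43453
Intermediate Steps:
M(S) = S + S**2
q(N) = N**2 (q(N) = N*N - (1 - 1) = N**2 - 1*0 = N**2 + 0 = N**2)
q(-47) - 1*(-41244) = (-47)**2 - 1*(-41244) = 2209 + 41244 = 43453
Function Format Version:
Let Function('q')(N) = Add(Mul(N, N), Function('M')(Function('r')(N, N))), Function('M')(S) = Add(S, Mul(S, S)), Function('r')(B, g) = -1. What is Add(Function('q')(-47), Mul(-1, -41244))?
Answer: 43453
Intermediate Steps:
Function('M')(S) = Add(S, Pow(S, 2))
Function('q')(N) = Pow(N, 2) (Function('q')(N) = Add(Mul(N, N), Mul(-1, Add(1, -1))) = Add(Pow(N, 2), Mul(-1, 0)) = Add(Pow(N, 2), 0) = Pow(N, 2))
Add(Function('q')(-47), Mul(-1, -41244)) = Add(Pow(-47, 2), Mul(-1, -41244)) = Add(2209, 41244) = 43453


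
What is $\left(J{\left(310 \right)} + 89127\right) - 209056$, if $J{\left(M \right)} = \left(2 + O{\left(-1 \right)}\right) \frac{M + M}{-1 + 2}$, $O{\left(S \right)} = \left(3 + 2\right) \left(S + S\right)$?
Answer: $-124889$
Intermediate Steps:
$O{\left(S \right)} = 10 S$ ($O{\left(S \right)} = 5 \cdot 2 S = 10 S$)
$J{\left(M \right)} = - 16 M$ ($J{\left(M \right)} = \left(2 + 10 \left(-1\right)\right) \frac{M + M}{-1 + 2} = \left(2 - 10\right) \frac{2 M}{1} = - 8 \cdot 2 M 1 = - 8 \cdot 2 M = - 16 M$)
$\left(J{\left(310 \right)} + 89127\right) - 209056 = \left(\left(-16\right) 310 + 89127\right) - 209056 = \left(-4960 + 89127\right) - 209056 = 84167 - 209056 = -124889$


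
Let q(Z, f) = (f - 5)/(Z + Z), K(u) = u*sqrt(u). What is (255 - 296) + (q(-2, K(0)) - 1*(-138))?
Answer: 393/4 ≈ 98.250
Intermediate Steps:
K(u) = u**(3/2)
q(Z, f) = (-5 + f)/(2*Z) (q(Z, f) = (-5 + f)/((2*Z)) = (-5 + f)*(1/(2*Z)) = (-5 + f)/(2*Z))
(255 - 296) + (q(-2, K(0)) - 1*(-138)) = (255 - 296) + ((1/2)*(-5 + 0**(3/2))/(-2) - 1*(-138)) = -41 + ((1/2)*(-1/2)*(-5 + 0) + 138) = -41 + ((1/2)*(-1/2)*(-5) + 138) = -41 + (5/4 + 138) = -41 + 557/4 = 393/4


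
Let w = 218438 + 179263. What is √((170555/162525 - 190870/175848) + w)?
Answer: √82859341789825933145/14434190 ≈ 630.64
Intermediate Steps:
w = 397701
√((170555/162525 - 190870/175848) + w) = √((170555/162525 - 190870/175848) + 397701) = √((170555*(1/162525) - 190870*1/175848) + 397701) = √((3101/2955 - 95435/87924) + 397701) = √(-1039789/28868380 + 397701) = √(11480982554591/28868380) = √82859341789825933145/14434190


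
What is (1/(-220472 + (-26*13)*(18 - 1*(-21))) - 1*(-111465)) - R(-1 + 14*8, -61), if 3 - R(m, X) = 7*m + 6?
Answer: 26226493229/233654 ≈ 1.1225e+5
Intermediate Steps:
R(m, X) = -3 - 7*m (R(m, X) = 3 - (7*m + 6) = 3 - (6 + 7*m) = 3 + (-6 - 7*m) = -3 - 7*m)
(1/(-220472 + (-26*13)*(18 - 1*(-21))) - 1*(-111465)) - R(-1 + 14*8, -61) = (1/(-220472 + (-26*13)*(18 - 1*(-21))) - 1*(-111465)) - (-3 - 7*(-1 + 14*8)) = (1/(-220472 - 338*(18 + 21)) + 111465) - (-3 - 7*(-1 + 112)) = (1/(-220472 - 338*39) + 111465) - (-3 - 7*111) = (1/(-220472 - 13182) + 111465) - (-3 - 777) = (1/(-233654) + 111465) - 1*(-780) = (-1/233654 + 111465) + 780 = 26044243109/233654 + 780 = 26226493229/233654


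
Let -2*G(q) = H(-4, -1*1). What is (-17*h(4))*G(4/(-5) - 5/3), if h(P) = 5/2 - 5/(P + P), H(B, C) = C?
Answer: -255/16 ≈ -15.938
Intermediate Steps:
G(q) = ½ (G(q) = -(-1)/2 = -½*(-1) = ½)
h(P) = 5/2 - 5/(2*P) (h(P) = 5*(½) - 5*1/(2*P) = 5/2 - 5/(2*P))
(-17*h(4))*G(4/(-5) - 5/3) = -85*(-1 + 4)/(2*4)*(½) = -85*3/(2*4)*(½) = -17*15/8*(½) = -255/8*½ = -255/16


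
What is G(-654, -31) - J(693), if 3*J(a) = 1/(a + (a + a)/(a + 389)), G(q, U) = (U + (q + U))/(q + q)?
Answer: 67174505/122823162 ≈ 0.54692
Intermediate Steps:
G(q, U) = (q + 2*U)/(2*q) (G(q, U) = (U + (U + q))/((2*q)) = (q + 2*U)*(1/(2*q)) = (q + 2*U)/(2*q))
J(a) = 1/(3*(a + 2*a/(389 + a))) (J(a) = 1/(3*(a + (a + a)/(a + 389))) = 1/(3*(a + (2*a)/(389 + a))) = 1/(3*(a + 2*a/(389 + a))))
G(-654, -31) - J(693) = (-31 + (½)*(-654))/(-654) - (389 + 693)/(3*693*(391 + 693)) = -(-31 - 327)/654 - 1082/(3*693*1084) = -1/654*(-358) - 1082/(3*693*1084) = 179/327 - 1*541/1126818 = 179/327 - 541/1126818 = 67174505/122823162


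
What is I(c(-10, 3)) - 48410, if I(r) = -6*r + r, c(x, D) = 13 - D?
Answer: -48460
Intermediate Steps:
I(r) = -5*r
I(c(-10, 3)) - 48410 = -5*(13 - 1*3) - 48410 = -5*(13 - 3) - 48410 = -5*10 - 48410 = -50 - 48410 = -48460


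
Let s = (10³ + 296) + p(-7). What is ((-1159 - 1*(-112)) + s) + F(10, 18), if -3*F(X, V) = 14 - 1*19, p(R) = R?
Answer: 731/3 ≈ 243.67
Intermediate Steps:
F(X, V) = 5/3 (F(X, V) = -(14 - 1*19)/3 = -(14 - 19)/3 = -⅓*(-5) = 5/3)
s = 1289 (s = (10³ + 296) - 7 = (1000 + 296) - 7 = 1296 - 7 = 1289)
((-1159 - 1*(-112)) + s) + F(10, 18) = ((-1159 - 1*(-112)) + 1289) + 5/3 = ((-1159 + 112) + 1289) + 5/3 = (-1047 + 1289) + 5/3 = 242 + 5/3 = 731/3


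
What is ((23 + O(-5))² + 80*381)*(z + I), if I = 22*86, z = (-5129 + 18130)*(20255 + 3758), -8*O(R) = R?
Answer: 620156759283105/64 ≈ 9.6899e+12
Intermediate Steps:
O(R) = -R/8
z = 312193013 (z = 13001*24013 = 312193013)
I = 1892
((23 + O(-5))² + 80*381)*(z + I) = ((23 - ⅛*(-5))² + 80*381)*(312193013 + 1892) = ((23 + 5/8)² + 30480)*312194905 = ((189/8)² + 30480)*312194905 = (35721/64 + 30480)*312194905 = (1986441/64)*312194905 = 620156759283105/64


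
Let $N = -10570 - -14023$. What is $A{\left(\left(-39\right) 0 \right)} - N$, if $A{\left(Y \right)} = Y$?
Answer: $-3453$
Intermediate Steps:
$N = 3453$ ($N = -10570 + 14023 = 3453$)
$A{\left(\left(-39\right) 0 \right)} - N = \left(-39\right) 0 - 3453 = 0 - 3453 = -3453$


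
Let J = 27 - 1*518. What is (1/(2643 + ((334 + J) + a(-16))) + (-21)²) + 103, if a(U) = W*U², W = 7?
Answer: 2327233/4278 ≈ 544.00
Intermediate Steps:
a(U) = 7*U²
J = -491 (J = 27 - 518 = -491)
(1/(2643 + ((334 + J) + a(-16))) + (-21)²) + 103 = (1/(2643 + ((334 - 491) + 7*(-16)²)) + (-21)²) + 103 = (1/(2643 + (-157 + 7*256)) + 441) + 103 = (1/(2643 + (-157 + 1792)) + 441) + 103 = (1/(2643 + 1635) + 441) + 103 = (1/4278 + 441) + 103 = 1886599/4278 + 103 = 2327233/4278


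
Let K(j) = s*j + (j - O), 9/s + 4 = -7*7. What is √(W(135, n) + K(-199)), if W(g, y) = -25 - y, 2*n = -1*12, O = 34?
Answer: 3*I*√68105/53 ≈ 14.772*I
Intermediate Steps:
n = -6 (n = (-1*12)/2 = (½)*(-12) = -6)
s = -9/53 (s = 9/(-4 - 7*7) = 9/(-4 - 49) = 9/(-53) = 9*(-1/53) = -9/53 ≈ -0.16981)
K(j) = -34 + 44*j/53 (K(j) = -9*j/53 + (j - 1*34) = -9*j/53 + (j - 34) = -9*j/53 + (-34 + j) = -34 + 44*j/53)
√(W(135, n) + K(-199)) = √((-25 - 1*(-6)) + (-34 + (44/53)*(-199))) = √((-25 + 6) + (-34 - 8756/53)) = √(-19 - 10558/53) = √(-11565/53) = 3*I*√68105/53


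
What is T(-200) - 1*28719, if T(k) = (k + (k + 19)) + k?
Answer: -29300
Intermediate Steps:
T(k) = 19 + 3*k (T(k) = (k + (19 + k)) + k = (19 + 2*k) + k = 19 + 3*k)
T(-200) - 1*28719 = (19 + 3*(-200)) - 1*28719 = (19 - 600) - 28719 = -581 - 28719 = -29300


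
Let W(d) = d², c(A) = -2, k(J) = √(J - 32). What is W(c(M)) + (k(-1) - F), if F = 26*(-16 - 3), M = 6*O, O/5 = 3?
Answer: 498 + I*√33 ≈ 498.0 + 5.7446*I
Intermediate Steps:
O = 15 (O = 5*3 = 15)
M = 90 (M = 6*15 = 90)
k(J) = √(-32 + J)
F = -494 (F = 26*(-19) = -494)
W(c(M)) + (k(-1) - F) = (-2)² + (√(-32 - 1) - 1*(-494)) = 4 + (√(-33) + 494) = 4 + (I*√33 + 494) = 4 + (494 + I*√33) = 498 + I*√33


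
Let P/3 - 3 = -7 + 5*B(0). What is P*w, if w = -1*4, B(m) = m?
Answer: 48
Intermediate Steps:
P = -12 (P = 9 + 3*(-7 + 5*0) = 9 + 3*(-7 + 0) = 9 + 3*(-7) = 9 - 21 = -12)
w = -4
P*w = -12*(-4) = 48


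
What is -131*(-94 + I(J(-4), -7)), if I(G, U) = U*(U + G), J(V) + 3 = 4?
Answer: 6812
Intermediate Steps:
J(V) = 1 (J(V) = -3 + 4 = 1)
I(G, U) = U*(G + U)
-131*(-94 + I(J(-4), -7)) = -131*(-94 - 7*(1 - 7)) = -131*(-94 - 7*(-6)) = -131*(-94 + 42) = -131*(-52) = 6812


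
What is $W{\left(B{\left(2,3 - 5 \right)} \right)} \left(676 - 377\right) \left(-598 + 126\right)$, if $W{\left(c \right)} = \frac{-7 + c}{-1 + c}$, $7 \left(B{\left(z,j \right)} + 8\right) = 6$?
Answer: $- \frac{4657224}{19} \approx -2.4512 \cdot 10^{5}$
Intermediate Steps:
$B{\left(z,j \right)} = - \frac{50}{7}$ ($B{\left(z,j \right)} = -8 + \frac{1}{7} \cdot 6 = -8 + \frac{6}{7} = - \frac{50}{7}$)
$W{\left(c \right)} = \frac{-7 + c}{-1 + c}$
$W{\left(B{\left(2,3 - 5 \right)} \right)} \left(676 - 377\right) \left(-598 + 126\right) = \frac{-7 - \frac{50}{7}}{-1 - \frac{50}{7}} \left(676 - 377\right) \left(-598 + 126\right) = \frac{1}{- \frac{57}{7}} \left(- \frac{99}{7}\right) 299 \left(-472\right) = \left(- \frac{7}{57}\right) \left(- \frac{99}{7}\right) \left(-141128\right) = \frac{33}{19} \left(-141128\right) = - \frac{4657224}{19}$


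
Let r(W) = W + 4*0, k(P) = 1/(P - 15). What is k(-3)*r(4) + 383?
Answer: 3445/9 ≈ 382.78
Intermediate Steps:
k(P) = 1/(-15 + P)
r(W) = W (r(W) = W + 0 = W)
k(-3)*r(4) + 383 = 4/(-15 - 3) + 383 = 4/(-18) + 383 = -1/18*4 + 383 = -2/9 + 383 = 3445/9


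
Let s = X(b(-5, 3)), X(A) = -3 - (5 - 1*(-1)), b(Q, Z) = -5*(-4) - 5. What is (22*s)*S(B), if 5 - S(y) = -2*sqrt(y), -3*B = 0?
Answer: -990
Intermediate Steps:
B = 0 (B = -1/3*0 = 0)
b(Q, Z) = 15 (b(Q, Z) = 20 - 5 = 15)
X(A) = -9 (X(A) = -3 - (5 + 1) = -3 - 1*6 = -3 - 6 = -9)
S(y) = 5 + 2*sqrt(y) (S(y) = 5 - (-2)*sqrt(y) = 5 + 2*sqrt(y))
s = -9
(22*s)*S(B) = (22*(-9))*(5 + 2*sqrt(0)) = -198*(5 + 2*0) = -198*(5 + 0) = -198*5 = -990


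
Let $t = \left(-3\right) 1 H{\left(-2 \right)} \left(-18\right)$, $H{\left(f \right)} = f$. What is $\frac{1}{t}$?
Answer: $- \frac{1}{108} \approx -0.0092593$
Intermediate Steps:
$t = -108$ ($t = \left(-3\right) 1 \left(-2\right) \left(-18\right) = \left(-3\right) \left(-2\right) \left(-18\right) = 6 \left(-18\right) = -108$)
$\frac{1}{t} = \frac{1}{-108} = - \frac{1}{108}$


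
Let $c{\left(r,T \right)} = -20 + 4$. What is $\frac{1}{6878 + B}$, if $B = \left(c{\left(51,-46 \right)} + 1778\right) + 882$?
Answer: $\frac{1}{9522} \approx 0.00010502$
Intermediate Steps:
$c{\left(r,T \right)} = -16$
$B = 2644$ ($B = \left(-16 + 1778\right) + 882 = 1762 + 882 = 2644$)
$\frac{1}{6878 + B} = \frac{1}{6878 + 2644} = \frac{1}{9522}$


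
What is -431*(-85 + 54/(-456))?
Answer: 2788139/76 ≈ 36686.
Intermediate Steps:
-431*(-85 + 54/(-456)) = -431*(-85 + 54*(-1/456)) = -431*(-85 - 9/76) = -431*(-6469/76) = 2788139/76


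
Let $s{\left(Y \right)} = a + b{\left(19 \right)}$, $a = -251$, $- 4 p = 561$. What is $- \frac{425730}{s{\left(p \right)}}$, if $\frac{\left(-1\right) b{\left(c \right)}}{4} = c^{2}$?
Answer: $\frac{28382}{113} \approx 251.17$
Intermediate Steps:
$p = - \frac{561}{4}$ ($p = \left(- \frac{1}{4}\right) 561 = - \frac{561}{4} \approx -140.25$)
$b{\left(c \right)} = - 4 c^{2}$
$s{\left(Y \right)} = -1695$ ($s{\left(Y \right)} = -251 - 4 \cdot 19^{2} = -251 - 1444 = -1695$)
$- \frac{425730}{s{\left(p \right)}} = - \frac{425730}{-1695} = \left(-425730\right) \left(- \frac{1}{1695}\right) = \frac{28382}{113}$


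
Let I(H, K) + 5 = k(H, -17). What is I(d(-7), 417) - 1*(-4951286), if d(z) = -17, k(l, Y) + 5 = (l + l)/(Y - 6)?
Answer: 113879382/23 ≈ 4.9513e+6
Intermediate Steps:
k(l, Y) = -5 + 2*l/(-6 + Y) (k(l, Y) = -5 + (l + l)/(Y - 6) = -5 + (2*l)/(-6 + Y) = -5 + 2*l/(-6 + Y))
I(H, K) = -10 - 2*H/23 (I(H, K) = -5 + (30 - 5*(-17) + 2*H)/(-6 - 17) = -5 + (30 + 85 + 2*H)/(-23) = -5 - (115 + 2*H)/23 = -5 + (-5 - 2*H/23) = -10 - 2*H/23)
I(d(-7), 417) - 1*(-4951286) = (-10 - 2/23*(-17)) - 1*(-4951286) = (-10 + 34/23) + 4951286 = -196/23 + 4951286 = 113879382/23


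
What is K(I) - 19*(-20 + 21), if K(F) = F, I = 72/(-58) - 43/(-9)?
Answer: -4036/261 ≈ -15.464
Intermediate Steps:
I = 923/261 (I = 72*(-1/58) - 43*(-⅑) = -36/29 + 43/9 = 923/261 ≈ 3.5364)
K(I) - 19*(-20 + 21) = 923/261 - 19*(-20 + 21) = 923/261 - 19*1 = 923/261 - 19 = -4036/261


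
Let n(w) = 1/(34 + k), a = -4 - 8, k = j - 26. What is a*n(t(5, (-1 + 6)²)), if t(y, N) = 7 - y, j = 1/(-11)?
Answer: -44/29 ≈ -1.5172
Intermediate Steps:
j = -1/11 ≈ -0.090909
k = -287/11 (k = -1/11 - 26 = -287/11 ≈ -26.091)
a = -12
n(w) = 11/87 (n(w) = 1/(34 - 287/11) = 1/(87/11) = 11/87)
a*n(t(5, (-1 + 6)²)) = -12*11/87 = -44/29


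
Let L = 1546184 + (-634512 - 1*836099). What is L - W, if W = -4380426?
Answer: 4455999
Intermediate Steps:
L = 75573 (L = 1546184 + (-634512 - 836099) = 1546184 - 1470611 = 75573)
L - W = 75573 - 1*(-4380426) = 75573 + 4380426 = 4455999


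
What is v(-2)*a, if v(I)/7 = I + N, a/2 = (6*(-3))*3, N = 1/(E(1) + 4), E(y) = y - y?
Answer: 1323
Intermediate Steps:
E(y) = 0
N = 1/4 (N = 1/(0 + 4) = 1/4 ≈ 0.25000)
a = -108 (a = 2*((6*(-3))*3) = 2*(-18*3) = 2*(-54) = -108)
v(I) = 7/4 + 7*I (v(I) = 7*(I + 1/4) = 7*(1/4 + I) = 7/4 + 7*I)
v(-2)*a = (7/4 + 7*(-2))*(-108) = (7/4 - 14)*(-108) = -49/4*(-108) = 1323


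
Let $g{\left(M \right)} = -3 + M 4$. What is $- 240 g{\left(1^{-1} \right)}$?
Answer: $-240$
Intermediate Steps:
$g{\left(M \right)} = -3 + 4 M$
$- 240 g{\left(1^{-1} \right)} = - 240 \left(-3 + \frac{4}{1}\right) = - 240 \left(-3 + 4 \cdot 1\right) = - 240 \left(-3 + 4\right) = \left(-240\right) 1 = -240$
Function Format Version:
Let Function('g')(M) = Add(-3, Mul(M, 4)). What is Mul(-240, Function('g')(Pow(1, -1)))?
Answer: -240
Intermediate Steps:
Function('g')(M) = Add(-3, Mul(4, M))
Mul(-240, Function('g')(Pow(1, -1))) = Mul(-240, Add(-3, Mul(4, Pow(1, -1)))) = Mul(-240, Add(-3, Mul(4, 1))) = Mul(-240, Add(-3, 4)) = Mul(-240, 1) = -240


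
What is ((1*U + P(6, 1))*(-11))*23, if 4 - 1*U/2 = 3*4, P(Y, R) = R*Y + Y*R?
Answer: 1012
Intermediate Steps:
P(Y, R) = 2*R*Y (P(Y, R) = R*Y + R*Y = 2*R*Y)
U = -16 (U = 8 - 6*4 = 8 - 2*12 = 8 - 24 = -16)
((1*U + P(6, 1))*(-11))*23 = ((1*(-16) + 2*1*6)*(-11))*23 = ((-16 + 12)*(-11))*23 = -4*(-11)*23 = 44*23 = 1012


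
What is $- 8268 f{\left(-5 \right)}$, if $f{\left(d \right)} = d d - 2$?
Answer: $-190164$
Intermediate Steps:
$f{\left(d \right)} = -2 + d^{2}$ ($f{\left(d \right)} = d^{2} - 2 = -2 + d^{2}$)
$- 8268 f{\left(-5 \right)} = - 8268 \left(-2 + \left(-5\right)^{2}\right) = - 8268 \left(-2 + 25\right) = \left(-8268\right) 23 = -190164$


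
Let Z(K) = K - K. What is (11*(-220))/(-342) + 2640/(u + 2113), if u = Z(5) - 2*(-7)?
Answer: 1008370/121239 ≈ 8.3172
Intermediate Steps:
Z(K) = 0
u = 14 (u = 0 - 2*(-7) = 0 + 14 = 14)
(11*(-220))/(-342) + 2640/(u + 2113) = (11*(-220))/(-342) + 2640/(14 + 2113) = -2420*(-1/342) + 2640/2127 = 1210/171 + 2640*(1/2127) = 1210/171 + 880/709 = 1008370/121239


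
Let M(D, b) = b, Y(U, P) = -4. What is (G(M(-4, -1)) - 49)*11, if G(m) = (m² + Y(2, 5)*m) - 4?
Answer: -528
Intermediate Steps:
G(m) = -4 + m² - 4*m (G(m) = (m² - 4*m) - 4 = -4 + m² - 4*m)
(G(M(-4, -1)) - 49)*11 = ((-4 + (-1)² - 4*(-1)) - 49)*11 = ((-4 + 1 + 4) - 49)*11 = (1 - 49)*11 = -48*11 = -528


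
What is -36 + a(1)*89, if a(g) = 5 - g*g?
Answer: 320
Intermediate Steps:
a(g) = 5 - g²
-36 + a(1)*89 = -36 + (5 - 1*1²)*89 = -36 + (5 - 1*1)*89 = -36 + (5 - 1)*89 = -36 + 4*89 = -36 + 356 = 320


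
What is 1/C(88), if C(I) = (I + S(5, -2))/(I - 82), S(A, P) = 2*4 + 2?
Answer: 3/49 ≈ 0.061224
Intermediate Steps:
S(A, P) = 10 (S(A, P) = 8 + 2 = 10)
C(I) = (10 + I)/(-82 + I) (C(I) = (I + 10)/(I - 82) = (10 + I)/(-82 + I))
1/C(88) = 1/((10 + 88)/(-82 + 88)) = 1/(98/6) = 1/((⅙)*98) = 1/(49/3) = 3/49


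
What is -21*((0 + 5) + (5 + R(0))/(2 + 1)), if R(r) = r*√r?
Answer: -140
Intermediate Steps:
R(r) = r^(3/2)
-21*((0 + 5) + (5 + R(0))/(2 + 1)) = -21*((0 + 5) + (5 + 0^(3/2))/(2 + 1)) = -21*(5 + (5 + 0)/3) = -21*(5 + 5*(⅓)) = -21*(5 + 5/3) = -21*20/3 = -140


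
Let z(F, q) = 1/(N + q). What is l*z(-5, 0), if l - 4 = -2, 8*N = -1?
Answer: -16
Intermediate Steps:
N = -⅛ (N = (⅛)*(-1) = -⅛ ≈ -0.12500)
l = 2 (l = 4 - 2 = 2)
z(F, q) = 1/(-⅛ + q)
l*z(-5, 0) = 2*(8/(-1 + 8*0)) = 2*(8/(-1 + 0)) = 2*(8/(-1)) = 2*(8*(-1)) = 2*(-8) = -16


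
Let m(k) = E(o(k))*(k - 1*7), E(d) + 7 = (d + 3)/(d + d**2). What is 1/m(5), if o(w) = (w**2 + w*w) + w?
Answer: 770/10751 ≈ 0.071621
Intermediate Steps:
o(w) = w + 2*w**2 (o(w) = (w**2 + w**2) + w = 2*w**2 + w = w + 2*w**2)
E(d) = -7 + (3 + d)/(d + d**2) (E(d) = -7 + (d + 3)/(d + d**2) = -7 + (3 + d)/(d + d**2))
m(k) = (-7 + k)*(3 - 7*k**2*(1 + 2*k)**2 - 6*k*(1 + 2*k))/(k*(1 + 2*k)*(1 + k*(1 + 2*k))) (m(k) = ((3 - 7*k**2*(1 + 2*k)**2 - 6*k*(1 + 2*k))/(((k*(1 + 2*k)))*(1 + k*(1 + 2*k))))*(k - 1*7) = ((1/(k*(1 + 2*k)))*(3 - 7*k**2*(1 + 2*k)**2 - 6*k*(1 + 2*k))/(1 + k*(1 + 2*k)))*(k - 7) = ((1/(k*(1 + 2*k)))*(3 - 7*k**2*(1 + 2*k)**2 - 6*k*(1 + 2*k))/(1 + k*(1 + 2*k)))*(-7 + k) = ((3 - 7*k**2*(1 + 2*k)**2 - 6*k*(1 + 2*k))/(k*(1 + 2*k)*(1 + k*(1 + 2*k))))*(-7 + k) = (-7 + k)*(3 - 7*k**2*(1 + 2*k)**2 - 6*k*(1 + 2*k))/(k*(1 + 2*k)*(1 + k*(1 + 2*k))))
1/m(5) = 1/(-1*(-7 + 5)*(-3 + 6*5*(1 + 2*5) + 7*5**2*(1 + 2*5)**2)/(5*(1 + 2*5)*(1 + 5*(1 + 2*5)))) = 1/(-1*1/5*(-2)*(-3 + 6*5*(1 + 10) + 7*25*(1 + 10)**2)/((1 + 10)*(1 + 5*(1 + 10)))) = 1/(-1*1/5*(-2)*(-3 + 6*5*11 + 7*25*11**2)/(11*(1 + 5*11))) = 1/(-1*1/5*1/11*(-2)*(-3 + 330 + 7*25*121)/(1 + 55)) = 1/(-1*1/5*1/11*(-2)*(-3 + 330 + 21175)/56) = 1/(-1*1/5*1/11*1/56*(-2)*21502) = 1/(10751/770) = 770/10751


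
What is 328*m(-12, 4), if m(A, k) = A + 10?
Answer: -656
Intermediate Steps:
m(A, k) = 10 + A
328*m(-12, 4) = 328*(10 - 12) = 328*(-2) = -656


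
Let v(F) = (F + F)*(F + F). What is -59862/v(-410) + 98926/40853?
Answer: 32036150057/13734778600 ≈ 2.3325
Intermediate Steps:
v(F) = 4*F**2 (v(F) = (2*F)*(2*F) = 4*F**2)
-59862/v(-410) + 98926/40853 = -59862/(4*(-410)**2) + 98926/40853 = -59862/(4*168100) + 98926*(1/40853) = -59862/672400 + 98926/40853 = -59862*1/672400 + 98926/40853 = -29931/336200 + 98926/40853 = 32036150057/13734778600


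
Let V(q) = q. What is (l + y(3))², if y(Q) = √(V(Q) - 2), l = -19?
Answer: 324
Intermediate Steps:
y(Q) = √(-2 + Q) (y(Q) = √(Q - 2) = √(-2 + Q))
(l + y(3))² = (-19 + √(-2 + 3))² = (-19 + √1)² = (-19 + 1)² = (-18)² = 324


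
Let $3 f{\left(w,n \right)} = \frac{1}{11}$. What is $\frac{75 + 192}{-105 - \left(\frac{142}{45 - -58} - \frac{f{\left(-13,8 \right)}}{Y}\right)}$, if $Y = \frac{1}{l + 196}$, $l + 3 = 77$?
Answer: $- \frac{302511}{111257} \approx -2.719$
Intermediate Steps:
$l = 74$ ($l = -3 + 77 = 74$)
$Y = \frac{1}{270}$ ($Y = \frac{1}{74 + 196} = \frac{1}{270} \approx 0.0037037$)
$f{\left(w,n \right)} = \frac{1}{33}$ ($f{\left(w,n \right)} = \frac{1}{3 \cdot 11} = \frac{1}{3} \cdot \frac{1}{11} = \frac{1}{33}$)
$\frac{75 + 192}{-105 - \left(\frac{142}{45 - -58} - \frac{f{\left(-13,8 \right)}}{Y}\right)} = \frac{75 + 192}{-105 + \left(- \frac{142}{45 - -58} + \frac{\frac{1}{\frac{1}{270}}}{33}\right)} = \frac{267}{-105 + \left(- \frac{142}{45 + 58} + \frac{1}{33} \cdot 270\right)} = \frac{267}{-105 + \left(- \frac{142}{103} + \frac{90}{11}\right)} = \frac{267}{-105 + \frac{7708}{1133}} = \frac{267}{- \frac{111257}{1133}} = 267 \left(- \frac{1133}{111257}\right) = - \frac{302511}{111257}$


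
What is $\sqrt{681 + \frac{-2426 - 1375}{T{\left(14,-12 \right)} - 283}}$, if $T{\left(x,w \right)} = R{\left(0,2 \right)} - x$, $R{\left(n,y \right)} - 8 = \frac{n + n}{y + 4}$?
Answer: $\frac{3 \sqrt{22290}}{17} \approx 26.347$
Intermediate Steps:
$R{\left(n,y \right)} = 8 + \frac{2 n}{4 + y}$ ($R{\left(n,y \right)} = 8 + \frac{n + n}{y + 4} = 8 + \frac{2 n}{4 + y}$)
$T{\left(x,w \right)} = 8 - x$ ($T{\left(x,w \right)} = \frac{2 \left(16 + 0 + 4 \cdot 2\right)}{4 + 2} - x = \frac{2 \left(16 + 0 + 8\right)}{6} - x = 2 \cdot \frac{1}{6} \cdot 24 - x = 8 - x$)
$\sqrt{681 + \frac{-2426 - 1375}{T{\left(14,-12 \right)} - 283}} = \sqrt{681 + \frac{-2426 - 1375}{\left(8 - 14\right) - 283}} = \sqrt{681 - \frac{3801}{\left(8 - 14\right) - 283}} = \sqrt{681 - \frac{3801}{-6 - 283}} = \sqrt{681 - \frac{3801}{-289}} = \sqrt{681 - - \frac{3801}{289}} = \sqrt{681 + \frac{3801}{289}} = \sqrt{\frac{200610}{289}} = \frac{3 \sqrt{22290}}{17}$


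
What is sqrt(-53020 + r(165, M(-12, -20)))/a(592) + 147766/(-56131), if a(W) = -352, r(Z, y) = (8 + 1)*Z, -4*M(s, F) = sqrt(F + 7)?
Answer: -147766/56131 - I*sqrt(51535)/352 ≈ -2.6325 - 0.64492*I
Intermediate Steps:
M(s, F) = -sqrt(7 + F)/4 (M(s, F) = -sqrt(F + 7)/4 = -sqrt(7 + F)/4)
r(Z, y) = 9*Z
sqrt(-53020 + r(165, M(-12, -20)))/a(592) + 147766/(-56131) = sqrt(-53020 + 9*165)/(-352) + 147766/(-56131) = sqrt(-53020 + 1485)*(-1/352) + 147766*(-1/56131) = sqrt(-51535)*(-1/352) - 147766/56131 = (I*sqrt(51535))*(-1/352) - 147766/56131 = -I*sqrt(51535)/352 - 147766/56131 = -147766/56131 - I*sqrt(51535)/352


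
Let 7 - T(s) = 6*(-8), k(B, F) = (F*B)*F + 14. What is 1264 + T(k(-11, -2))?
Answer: 1319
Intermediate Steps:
k(B, F) = 14 + B*F² (k(B, F) = (B*F)*F + 14 = B*F² + 14 = 14 + B*F²)
T(s) = 55 (T(s) = 7 - 6*(-8) = 7 - 1*(-48) = 7 + 48 = 55)
1264 + T(k(-11, -2)) = 1264 + 55 = 1319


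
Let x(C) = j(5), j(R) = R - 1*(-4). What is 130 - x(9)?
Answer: 121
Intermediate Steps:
j(R) = 4 + R (j(R) = R + 4 = 4 + R)
x(C) = 9 (x(C) = 4 + 5 = 9)
130 - x(9) = 130 - 1*9 = 130 - 9 = 121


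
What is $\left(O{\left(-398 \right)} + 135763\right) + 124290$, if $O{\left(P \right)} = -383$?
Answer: $259670$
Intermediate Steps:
$\left(O{\left(-398 \right)} + 135763\right) + 124290 = \left(-383 + 135763\right) + 124290 = 135380 + 124290 = 259670$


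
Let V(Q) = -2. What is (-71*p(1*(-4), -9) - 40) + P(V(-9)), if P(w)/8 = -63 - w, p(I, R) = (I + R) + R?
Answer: 1034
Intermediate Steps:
p(I, R) = I + 2*R
P(w) = -504 - 8*w (P(w) = 8*(-63 - w) = -504 - 8*w)
(-71*p(1*(-4), -9) - 40) + P(V(-9)) = (-71*(1*(-4) + 2*(-9)) - 40) + (-504 - 8*(-2)) = (-71*(-4 - 18) - 40) + (-504 + 16) = (-71*(-22) - 40) - 488 = (1562 - 40) - 488 = 1522 - 488 = 1034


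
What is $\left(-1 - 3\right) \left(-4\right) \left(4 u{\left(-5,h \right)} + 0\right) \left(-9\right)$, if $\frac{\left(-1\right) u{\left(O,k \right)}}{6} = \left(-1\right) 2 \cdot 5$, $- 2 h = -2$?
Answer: $-34560$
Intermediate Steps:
$h = 1$ ($h = \left(- \frac{1}{2}\right) \left(-2\right) = 1$)
$u{\left(O,k \right)} = 60$ ($u{\left(O,k \right)} = - 6 \left(-1\right) 2 \cdot 5 = - 6 \left(\left(-2\right) 5\right) = \left(-6\right) \left(-10\right) = 60$)
$\left(-1 - 3\right) \left(-4\right) \left(4 u{\left(-5,h \right)} + 0\right) \left(-9\right) = \left(-1 - 3\right) \left(-4\right) \left(4 \cdot 60 + 0\right) \left(-9\right) = \left(-4\right) \left(-4\right) \left(240 + 0\right) \left(-9\right) = 16 \cdot 240 \left(-9\right) = 3840 \left(-9\right) = -34560$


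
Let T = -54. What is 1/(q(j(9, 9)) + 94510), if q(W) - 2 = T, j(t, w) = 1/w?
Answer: 1/94458 ≈ 1.0587e-5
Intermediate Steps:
q(W) = -52 (q(W) = 2 - 54 = -52)
1/(q(j(9, 9)) + 94510) = 1/(-52 + 94510) = 1/94458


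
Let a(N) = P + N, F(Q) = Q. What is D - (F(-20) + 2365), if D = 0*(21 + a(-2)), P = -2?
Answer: -2345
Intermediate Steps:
a(N) = -2 + N
D = 0 (D = 0*(21 + (-2 - 2)) = 0*(21 - 4) = 0*17 = 0)
D - (F(-20) + 2365) = 0 - (-20 + 2365) = 0 - 1*2345 = 0 - 2345 = -2345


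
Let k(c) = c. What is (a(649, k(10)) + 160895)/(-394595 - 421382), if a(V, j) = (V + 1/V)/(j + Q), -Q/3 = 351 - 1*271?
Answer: -12008187724/60900443395 ≈ -0.19718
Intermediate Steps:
Q = -240 (Q = -3*(351 - 1*271) = -3*(351 - 271) = -3*80 = -240)
a(V, j) = (V + 1/V)/(-240 + j) (a(V, j) = (V + 1/V)/(j - 240) = (V + 1/V)/(-240 + j))
(a(649, k(10)) + 160895)/(-394595 - 421382) = ((1 + 649²)/(649*(-240 + 10)) + 160895)/(-394595 - 421382) = ((1/649)*(1 + 421201)/(-230) + 160895)/(-815977) = ((1/649)*(-1/230)*421202 + 160895)*(-1/815977) = (-210601/74635 + 160895)*(-1/815977) = (12008187724/74635)*(-1/815977) = -12008187724/60900443395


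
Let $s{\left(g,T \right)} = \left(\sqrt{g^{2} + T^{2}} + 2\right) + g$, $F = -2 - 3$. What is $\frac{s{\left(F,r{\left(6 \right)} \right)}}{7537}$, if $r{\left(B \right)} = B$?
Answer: $- \frac{3}{7537} + \frac{\sqrt{61}}{7537} \approx 0.00063822$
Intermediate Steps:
$F = -5$ ($F = -2 - 3 = -5$)
$s{\left(g,T \right)} = 2 + g + \sqrt{T^{2} + g^{2}}$ ($s{\left(g,T \right)} = \left(\sqrt{T^{2} + g^{2}} + 2\right) + g = \left(2 + \sqrt{T^{2} + g^{2}}\right) + g = 2 + g + \sqrt{T^{2} + g^{2}}$)
$\frac{s{\left(F,r{\left(6 \right)} \right)}}{7537} = \frac{2 - 5 + \sqrt{6^{2} + \left(-5\right)^{2}}}{7537} = \left(2 - 5 + \sqrt{36 + 25}\right) \frac{1}{7537} = \left(2 - 5 + \sqrt{61}\right) \frac{1}{7537} = \left(-3 + \sqrt{61}\right) \frac{1}{7537} = - \frac{3}{7537} + \frac{\sqrt{61}}{7537}$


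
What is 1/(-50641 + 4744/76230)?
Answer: -38115/1930179343 ≈ -1.9747e-5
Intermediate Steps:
1/(-50641 + 4744/76230) = 1/(-50641 + 4744*(1/76230)) = 1/(-50641 + 2372/38115) = 1/(-1930179343/38115) = -38115/1930179343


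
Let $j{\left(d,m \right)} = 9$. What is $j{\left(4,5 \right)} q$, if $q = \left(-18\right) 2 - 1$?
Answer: $-333$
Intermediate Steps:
$q = -37$ ($q = -36 - 1 = -37$)
$j{\left(4,5 \right)} q = 9 \left(-37\right) = -333$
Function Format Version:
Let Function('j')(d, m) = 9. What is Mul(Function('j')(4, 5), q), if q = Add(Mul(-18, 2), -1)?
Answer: -333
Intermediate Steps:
q = -37 (q = Add(-36, -1) = -37)
Mul(Function('j')(4, 5), q) = Mul(9, -37) = -333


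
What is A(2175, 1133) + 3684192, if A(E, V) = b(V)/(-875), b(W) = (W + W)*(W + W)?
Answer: 3218533244/875 ≈ 3.6783e+6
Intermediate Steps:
b(W) = 4*W² (b(W) = (2*W)*(2*W) = 4*W²)
A(E, V) = -4*V²/875 (A(E, V) = (4*V²)/(-875) = (4*V²)*(-1/875) = -4*V²/875)
A(2175, 1133) + 3684192 = -4/875*1133² + 3684192 = -4/875*1283689 + 3684192 = -5134756/875 + 3684192 = 3218533244/875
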